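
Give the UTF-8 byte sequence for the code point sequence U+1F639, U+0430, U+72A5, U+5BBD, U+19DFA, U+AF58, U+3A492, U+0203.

U+1F639: 4-byte form → F0 9F 98 B9.
U+0430: 2-byte form → D0 B0.
U+72A5: 3-byte form → E7 8A A5.
U+5BBD: 3-byte form → E5 AE BD.
U+19DFA: 4-byte form → F0 99 B7 BA.
U+AF58: 3-byte form → EA BD 98.
U+3A492: 4-byte form → F0 BA 92 92.
U+0203: 2-byte form → C8 83.
Concatenated (25 bytes): F0 9F 98 B9 D0 B0 E7 8A A5 E5 AE BD F0 99 B7 BA EA BD 98 F0 BA 92 92 C8 83.

F0 9F 98 B9 D0 B0 E7 8A A5 E5 AE BD F0 99 B7 BA EA BD 98 F0 BA 92 92 C8 83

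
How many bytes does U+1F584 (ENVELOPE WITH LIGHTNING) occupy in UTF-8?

U+1F584 = 0x1F584. UTF-8 uses 1 byte below 0x80, 2 below 0x800, 3 below 0x10000, 4 up to 0x10FFFF. 0x1F584 is in U+10000–U+10FFFF → 4 bytes.

4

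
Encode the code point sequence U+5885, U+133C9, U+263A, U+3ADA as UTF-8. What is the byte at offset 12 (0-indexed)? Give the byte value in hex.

U+5885 → 3-byte form E5 A2 85 at offsets 0–2.
U+133C9 → 4-byte form F0 93 8F 89 at offsets 3–6.
U+263A → 3-byte form E2 98 BA at offsets 7–9.
U+3ADA → 3-byte form E3 AB 9A at offsets 10–12.
Offset 12 falls in char 4's range; it's byte 3 of E3 AB 9A = 0x9A.

0x9A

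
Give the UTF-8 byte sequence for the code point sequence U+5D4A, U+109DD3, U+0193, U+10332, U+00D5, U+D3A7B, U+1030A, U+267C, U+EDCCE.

E5 B5 8A F4 89 B7 93 C6 93 F0 90 8C B2 C3 95 F3 93 A9 BB F0 90 8C 8A E2 99 BC F3 AD B3 8E

U+5D4A: 3-byte form → E5 B5 8A.
U+109DD3: 4-byte form → F4 89 B7 93.
U+0193: 2-byte form → C6 93.
U+10332: 4-byte form → F0 90 8C B2.
U+00D5: 2-byte form → C3 95.
U+D3A7B: 4-byte form → F3 93 A9 BB.
U+1030A: 4-byte form → F0 90 8C 8A.
U+267C: 3-byte form → E2 99 BC.
U+EDCCE: 4-byte form → F3 AD B3 8E.
Concatenated (30 bytes): E5 B5 8A F4 89 B7 93 C6 93 F0 90 8C B2 C3 95 F3 93 A9 BB F0 90 8C 8A E2 99 BC F3 AD B3 8E.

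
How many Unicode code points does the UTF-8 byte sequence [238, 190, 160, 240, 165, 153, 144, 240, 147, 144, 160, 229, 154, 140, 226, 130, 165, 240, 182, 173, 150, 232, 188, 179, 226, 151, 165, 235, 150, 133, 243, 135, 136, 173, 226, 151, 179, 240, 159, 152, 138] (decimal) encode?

12

Byte at offset 0: 0xEE = 11101110 → 3-byte char (#1). Advance 3.
Byte at offset 3: 0xF0 = 11110000 → 4-byte char (#2). Advance 4.
Byte at offset 7: 0xF0 = 11110000 → 4-byte char (#3). Advance 4.
Byte at offset 11: 0xE5 = 11100101 → 3-byte char (#4). Advance 3.
Byte at offset 14: 0xE2 = 11100010 → 3-byte char (#5). Advance 3.
Byte at offset 17: 0xF0 = 11110000 → 4-byte char (#6). Advance 4.
Byte at offset 21: 0xE8 = 11101000 → 3-byte char (#7). Advance 3.
Byte at offset 24: 0xE2 = 11100010 → 3-byte char (#8). Advance 3.
Byte at offset 27: 0xEB = 11101011 → 3-byte char (#9). Advance 3.
Byte at offset 30: 0xF3 = 11110011 → 4-byte char (#10). Advance 4.
Byte at offset 34: 0xE2 = 11100010 → 3-byte char (#11). Advance 3.
Byte at offset 37: 0xF0 = 11110000 → 4-byte char (#12). Advance 4.
Reached end at offset 41 after 12 code points.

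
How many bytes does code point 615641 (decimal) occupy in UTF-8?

U+964D9 = 0x964D9. UTF-8 uses 1 byte below 0x80, 2 below 0x800, 3 below 0x10000, 4 up to 0x10FFFF. 0x964D9 is in U+10000–U+10FFFF → 4 bytes.

4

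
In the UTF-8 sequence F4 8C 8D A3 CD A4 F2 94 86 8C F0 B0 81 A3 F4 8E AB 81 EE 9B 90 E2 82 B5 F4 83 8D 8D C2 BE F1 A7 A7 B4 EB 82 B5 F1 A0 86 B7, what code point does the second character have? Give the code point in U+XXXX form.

Offset 0: leading byte 0xF4 = 11110100 → 4-byte char #1 = F4 8C 8D A3.
Offset 4: leading byte 0xCD = 11001101 → 2-byte char #2 = CD A4.
Leading byte 0xCD = 11001101 matches 110xxxxx → 2-byte sequence.
Byte 1: 0xCD = 11001101, payload 01101 (5 bits).
Byte 2: 0xA4 = 10100100 (10xxxxxx ✓), payload 100100.
Concatenate: 01101100100 = 0x364 (11 bits → U+0364).

U+0364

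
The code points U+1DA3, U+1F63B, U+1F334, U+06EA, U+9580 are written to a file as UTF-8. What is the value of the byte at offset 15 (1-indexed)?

0x96

1-indexed offset 15 is 0-indexed offset 14.
U+1DA3 → 3-byte form E1 B6 A3 at offsets 0–2.
U+1F63B → 4-byte form F0 9F 98 BB at offsets 3–6.
U+1F334 → 4-byte form F0 9F 8C B4 at offsets 7–10.
U+06EA → 2-byte form DB AA at offsets 11–12.
U+9580 → 3-byte form E9 96 80 at offsets 13–15.
Offset 14 falls in char 5's range; it's byte 2 of E9 96 80 = 0x96.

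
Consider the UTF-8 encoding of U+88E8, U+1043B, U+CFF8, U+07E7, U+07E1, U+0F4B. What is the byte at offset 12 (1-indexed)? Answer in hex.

1-indexed offset 12 is 0-indexed offset 11.
U+88E8 → 3-byte form E8 A3 A8 at offsets 0–2.
U+1043B → 4-byte form F0 90 90 BB at offsets 3–6.
U+CFF8 → 3-byte form EC BF B8 at offsets 7–9.
U+07E7 → 2-byte form DF A7 at offsets 10–11.
Offset 11 falls in char 4's range; it's byte 2 of DF A7 = 0xA7.

0xA7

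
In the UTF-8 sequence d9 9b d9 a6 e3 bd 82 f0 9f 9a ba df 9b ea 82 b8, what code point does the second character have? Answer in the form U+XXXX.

Offset 0: leading byte 0xD9 = 11011001 → 2-byte char #1 = D9 9B.
Offset 2: leading byte 0xD9 = 11011001 → 2-byte char #2 = D9 A6.
Leading byte 0xD9 = 11011001 matches 110xxxxx → 2-byte sequence.
Byte 1: 0xD9 = 11011001, payload 11001 (5 bits).
Byte 2: 0xA6 = 10100110 (10xxxxxx ✓), payload 100110.
Concatenate: 11001100110 = 0x666 (11 bits → U+0666).

U+0666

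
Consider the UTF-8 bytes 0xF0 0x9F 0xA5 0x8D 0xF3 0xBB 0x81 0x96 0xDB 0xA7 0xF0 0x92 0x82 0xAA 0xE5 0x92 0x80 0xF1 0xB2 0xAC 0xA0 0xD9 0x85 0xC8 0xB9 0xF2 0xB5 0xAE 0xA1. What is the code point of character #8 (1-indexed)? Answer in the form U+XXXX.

Offset 0: leading byte 0xF0 = 11110000 → 4-byte char #1 = F0 9F A5 8D.
Offset 4: leading byte 0xF3 = 11110011 → 4-byte char #2 = F3 BB 81 96.
Offset 8: leading byte 0xDB = 11011011 → 2-byte char #3 = DB A7.
Offset 10: leading byte 0xF0 = 11110000 → 4-byte char #4 = F0 92 82 AA.
Offset 14: leading byte 0xE5 = 11100101 → 3-byte char #5 = E5 92 80.
Offset 17: leading byte 0xF1 = 11110001 → 4-byte char #6 = F1 B2 AC A0.
Offset 21: leading byte 0xD9 = 11011001 → 2-byte char #7 = D9 85.
Offset 23: leading byte 0xC8 = 11001000 → 2-byte char #8 = C8 B9.
Leading byte 0xC8 = 11001000 matches 110xxxxx → 2-byte sequence.
Byte 1: 0xC8 = 11001000, payload 01000 (5 bits).
Byte 2: 0xB9 = 10111001 (10xxxxxx ✓), payload 111001.
Concatenate: 01000111001 = 0x239 (11 bits → U+0239).

U+0239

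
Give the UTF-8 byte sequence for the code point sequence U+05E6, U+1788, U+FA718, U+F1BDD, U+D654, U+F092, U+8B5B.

U+05E6: 2-byte form → D7 A6.
U+1788: 3-byte form → E1 9E 88.
U+FA718: 4-byte form → F3 BA 9C 98.
U+F1BDD: 4-byte form → F3 B1 AF 9D.
U+D654: 3-byte form → ED 99 94.
U+F092: 3-byte form → EF 82 92.
U+8B5B: 3-byte form → E8 AD 9B.
Concatenated (22 bytes): D7 A6 E1 9E 88 F3 BA 9C 98 F3 B1 AF 9D ED 99 94 EF 82 92 E8 AD 9B.

D7 A6 E1 9E 88 F3 BA 9C 98 F3 B1 AF 9D ED 99 94 EF 82 92 E8 AD 9B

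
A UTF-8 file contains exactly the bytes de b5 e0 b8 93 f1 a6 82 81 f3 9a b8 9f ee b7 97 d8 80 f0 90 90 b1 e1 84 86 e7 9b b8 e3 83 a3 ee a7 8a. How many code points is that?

Byte at offset 0: 0xDE = 11011110 → 2-byte char (#1). Advance 2.
Byte at offset 2: 0xE0 = 11100000 → 3-byte char (#2). Advance 3.
Byte at offset 5: 0xF1 = 11110001 → 4-byte char (#3). Advance 4.
Byte at offset 9: 0xF3 = 11110011 → 4-byte char (#4). Advance 4.
Byte at offset 13: 0xEE = 11101110 → 3-byte char (#5). Advance 3.
Byte at offset 16: 0xD8 = 11011000 → 2-byte char (#6). Advance 2.
Byte at offset 18: 0xF0 = 11110000 → 4-byte char (#7). Advance 4.
Byte at offset 22: 0xE1 = 11100001 → 3-byte char (#8). Advance 3.
Byte at offset 25: 0xE7 = 11100111 → 3-byte char (#9). Advance 3.
Byte at offset 28: 0xE3 = 11100011 → 3-byte char (#10). Advance 3.
Byte at offset 31: 0xEE = 11101110 → 3-byte char (#11). Advance 3.
Reached end at offset 34 after 11 code points.

11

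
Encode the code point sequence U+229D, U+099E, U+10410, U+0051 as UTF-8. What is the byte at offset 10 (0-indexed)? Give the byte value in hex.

U+229D → 3-byte form E2 8A 9D at offsets 0–2.
U+099E → 3-byte form E0 A6 9E at offsets 3–5.
U+10410 → 4-byte form F0 90 90 90 at offsets 6–9.
U+0051 → 1-byte form 51 at offsets 10–10.
Offset 10 falls in char 4's range; it's byte 1 of 51 = 0x51.

0x51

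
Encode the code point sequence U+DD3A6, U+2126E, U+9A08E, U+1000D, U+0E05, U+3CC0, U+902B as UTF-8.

U+DD3A6: 4-byte form → F3 9D 8E A6.
U+2126E: 4-byte form → F0 A1 89 AE.
U+9A08E: 4-byte form → F2 9A 82 8E.
U+1000D: 4-byte form → F0 90 80 8D.
U+0E05: 3-byte form → E0 B8 85.
U+3CC0: 3-byte form → E3 B3 80.
U+902B: 3-byte form → E9 80 AB.
Concatenated (25 bytes): F3 9D 8E A6 F0 A1 89 AE F2 9A 82 8E F0 90 80 8D E0 B8 85 E3 B3 80 E9 80 AB.

F3 9D 8E A6 F0 A1 89 AE F2 9A 82 8E F0 90 80 8D E0 B8 85 E3 B3 80 E9 80 AB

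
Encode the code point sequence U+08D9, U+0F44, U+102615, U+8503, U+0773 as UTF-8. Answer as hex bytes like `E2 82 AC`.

U+08D9: 3-byte form → E0 A3 99.
U+0F44: 3-byte form → E0 BD 84.
U+102615: 4-byte form → F4 82 98 95.
U+8503: 3-byte form → E8 94 83.
U+0773: 2-byte form → DD B3.
Concatenated (15 bytes): E0 A3 99 E0 BD 84 F4 82 98 95 E8 94 83 DD B3.

E0 A3 99 E0 BD 84 F4 82 98 95 E8 94 83 DD B3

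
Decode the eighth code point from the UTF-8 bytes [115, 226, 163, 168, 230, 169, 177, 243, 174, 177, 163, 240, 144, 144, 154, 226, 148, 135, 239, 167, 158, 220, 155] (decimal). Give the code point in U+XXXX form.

Offset 0: leading byte 0x73 = 01110011 → 1-byte char #1 = 73.
Offset 1: leading byte 0xE2 = 11100010 → 3-byte char #2 = E2 A3 A8.
Offset 4: leading byte 0xE6 = 11100110 → 3-byte char #3 = E6 A9 B1.
Offset 7: leading byte 0xF3 = 11110011 → 4-byte char #4 = F3 AE B1 A3.
Offset 11: leading byte 0xF0 = 11110000 → 4-byte char #5 = F0 90 90 9A.
Offset 15: leading byte 0xE2 = 11100010 → 3-byte char #6 = E2 94 87.
Offset 18: leading byte 0xEF = 11101111 → 3-byte char #7 = EF A7 9E.
Offset 21: leading byte 0xDC = 11011100 → 2-byte char #8 = DC 9B.
Leading byte 0xDC = 11011100 matches 110xxxxx → 2-byte sequence.
Byte 1: 0xDC = 11011100, payload 11100 (5 bits).
Byte 2: 0x9B = 10011011 (10xxxxxx ✓), payload 011011.
Concatenate: 11100011011 = 0x71B (11 bits → U+071B).

U+071B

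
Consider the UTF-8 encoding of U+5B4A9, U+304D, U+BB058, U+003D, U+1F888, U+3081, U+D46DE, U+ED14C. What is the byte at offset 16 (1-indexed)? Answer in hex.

0x88

1-indexed offset 16 is 0-indexed offset 15.
U+5B4A9 → 4-byte form F1 9B 92 A9 at offsets 0–3.
U+304D → 3-byte form E3 81 8D at offsets 4–6.
U+BB058 → 4-byte form F2 BB 81 98 at offsets 7–10.
U+003D → 1-byte form 3D at offsets 11–11.
U+1F888 → 4-byte form F0 9F A2 88 at offsets 12–15.
Offset 15 falls in char 5's range; it's byte 4 of F0 9F A2 88 = 0x88.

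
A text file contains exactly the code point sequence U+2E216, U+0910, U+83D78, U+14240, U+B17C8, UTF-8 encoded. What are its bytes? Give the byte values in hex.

F0 AE 88 96 E0 A4 90 F2 83 B5 B8 F0 94 89 80 F2 B1 9F 88

U+2E216: 4-byte form → F0 AE 88 96.
U+0910: 3-byte form → E0 A4 90.
U+83D78: 4-byte form → F2 83 B5 B8.
U+14240: 4-byte form → F0 94 89 80.
U+B17C8: 4-byte form → F2 B1 9F 88.
Concatenated (19 bytes): F0 AE 88 96 E0 A4 90 F2 83 B5 B8 F0 94 89 80 F2 B1 9F 88.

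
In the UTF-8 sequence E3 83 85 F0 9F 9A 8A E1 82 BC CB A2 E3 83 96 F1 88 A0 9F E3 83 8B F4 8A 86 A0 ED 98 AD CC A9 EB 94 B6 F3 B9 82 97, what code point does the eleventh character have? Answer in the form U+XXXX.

U+B536

Offset 0: leading byte 0xE3 = 11100011 → 3-byte char #1 = E3 83 85.
Offset 3: leading byte 0xF0 = 11110000 → 4-byte char #2 = F0 9F 9A 8A.
Offset 7: leading byte 0xE1 = 11100001 → 3-byte char #3 = E1 82 BC.
Offset 10: leading byte 0xCB = 11001011 → 2-byte char #4 = CB A2.
Offset 12: leading byte 0xE3 = 11100011 → 3-byte char #5 = E3 83 96.
Offset 15: leading byte 0xF1 = 11110001 → 4-byte char #6 = F1 88 A0 9F.
Offset 19: leading byte 0xE3 = 11100011 → 3-byte char #7 = E3 83 8B.
Offset 22: leading byte 0xF4 = 11110100 → 4-byte char #8 = F4 8A 86 A0.
Offset 26: leading byte 0xED = 11101101 → 3-byte char #9 = ED 98 AD.
Offset 29: leading byte 0xCC = 11001100 → 2-byte char #10 = CC A9.
Offset 31: leading byte 0xEB = 11101011 → 3-byte char #11 = EB 94 B6.
Leading byte 0xEB = 11101011 matches 1110xxxx → 3-byte sequence.
Byte 1: 0xEB = 11101011, payload 1011 (4 bits).
Byte 2: 0x94 = 10010100 (10xxxxxx ✓), payload 010100.
Byte 3: 0xB6 = 10110110 (10xxxxxx ✓), payload 110110.
Concatenate: 1011010100110110 = 0xB536 (16 bits → U+B536).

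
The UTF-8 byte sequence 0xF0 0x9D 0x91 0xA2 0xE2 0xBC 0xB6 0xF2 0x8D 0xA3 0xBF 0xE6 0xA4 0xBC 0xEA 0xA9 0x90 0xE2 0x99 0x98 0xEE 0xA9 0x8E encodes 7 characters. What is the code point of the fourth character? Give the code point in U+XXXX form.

U+693C

Offset 0: leading byte 0xF0 = 11110000 → 4-byte char #1 = F0 9D 91 A2.
Offset 4: leading byte 0xE2 = 11100010 → 3-byte char #2 = E2 BC B6.
Offset 7: leading byte 0xF2 = 11110010 → 4-byte char #3 = F2 8D A3 BF.
Offset 11: leading byte 0xE6 = 11100110 → 3-byte char #4 = E6 A4 BC.
Leading byte 0xE6 = 11100110 matches 1110xxxx → 3-byte sequence.
Byte 1: 0xE6 = 11100110, payload 0110 (4 bits).
Byte 2: 0xA4 = 10100100 (10xxxxxx ✓), payload 100100.
Byte 3: 0xBC = 10111100 (10xxxxxx ✓), payload 111100.
Concatenate: 0110100100111100 = 0x693C (16 bits → U+693C).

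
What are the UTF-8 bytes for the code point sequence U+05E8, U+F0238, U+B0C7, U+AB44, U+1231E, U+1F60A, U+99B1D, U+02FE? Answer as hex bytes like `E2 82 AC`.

U+05E8: 2-byte form → D7 A8.
U+F0238: 4-byte form → F3 B0 88 B8.
U+B0C7: 3-byte form → EB 83 87.
U+AB44: 3-byte form → EA AD 84.
U+1231E: 4-byte form → F0 92 8C 9E.
U+1F60A: 4-byte form → F0 9F 98 8A.
U+99B1D: 4-byte form → F2 99 AC 9D.
U+02FE: 2-byte form → CB BE.
Concatenated (26 bytes): D7 A8 F3 B0 88 B8 EB 83 87 EA AD 84 F0 92 8C 9E F0 9F 98 8A F2 99 AC 9D CB BE.

D7 A8 F3 B0 88 B8 EB 83 87 EA AD 84 F0 92 8C 9E F0 9F 98 8A F2 99 AC 9D CB BE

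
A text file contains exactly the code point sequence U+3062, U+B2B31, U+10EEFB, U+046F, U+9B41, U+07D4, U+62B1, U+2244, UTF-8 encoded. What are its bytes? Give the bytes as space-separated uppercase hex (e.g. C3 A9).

E3 81 A2 F2 B2 AC B1 F4 8E BB BB D1 AF E9 AD 81 DF 94 E6 8A B1 E2 89 84

U+3062: 3-byte form → E3 81 A2.
U+B2B31: 4-byte form → F2 B2 AC B1.
U+10EEFB: 4-byte form → F4 8E BB BB.
U+046F: 2-byte form → D1 AF.
U+9B41: 3-byte form → E9 AD 81.
U+07D4: 2-byte form → DF 94.
U+62B1: 3-byte form → E6 8A B1.
U+2244: 3-byte form → E2 89 84.
Concatenated (24 bytes): E3 81 A2 F2 B2 AC B1 F4 8E BB BB D1 AF E9 AD 81 DF 94 E6 8A B1 E2 89 84.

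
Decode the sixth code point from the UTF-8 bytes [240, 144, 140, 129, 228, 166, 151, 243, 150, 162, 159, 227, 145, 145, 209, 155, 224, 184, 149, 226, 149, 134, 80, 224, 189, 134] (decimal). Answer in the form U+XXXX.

U+0E15

Offset 0: leading byte 0xF0 = 11110000 → 4-byte char #1 = F0 90 8C 81.
Offset 4: leading byte 0xE4 = 11100100 → 3-byte char #2 = E4 A6 97.
Offset 7: leading byte 0xF3 = 11110011 → 4-byte char #3 = F3 96 A2 9F.
Offset 11: leading byte 0xE3 = 11100011 → 3-byte char #4 = E3 91 91.
Offset 14: leading byte 0xD1 = 11010001 → 2-byte char #5 = D1 9B.
Offset 16: leading byte 0xE0 = 11100000 → 3-byte char #6 = E0 B8 95.
Leading byte 0xE0 = 11100000 matches 1110xxxx → 3-byte sequence.
Byte 1: 0xE0 = 11100000, payload 0000 (4 bits).
Byte 2: 0xB8 = 10111000 (10xxxxxx ✓), payload 111000.
Byte 3: 0x95 = 10010101 (10xxxxxx ✓), payload 010101.
Concatenate: 0000111000010101 = 0xE15 (16 bits → U+0E15).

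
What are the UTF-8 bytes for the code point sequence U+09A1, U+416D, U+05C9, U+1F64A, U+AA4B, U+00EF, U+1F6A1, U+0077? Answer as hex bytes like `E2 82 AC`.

E0 A6 A1 E4 85 AD D7 89 F0 9F 99 8A EA A9 8B C3 AF F0 9F 9A A1 77

U+09A1: 3-byte form → E0 A6 A1.
U+416D: 3-byte form → E4 85 AD.
U+05C9: 2-byte form → D7 89.
U+1F64A: 4-byte form → F0 9F 99 8A.
U+AA4B: 3-byte form → EA A9 8B.
U+00EF: 2-byte form → C3 AF.
U+1F6A1: 4-byte form → F0 9F 9A A1.
U+0077: 1-byte form → 77.
Concatenated (22 bytes): E0 A6 A1 E4 85 AD D7 89 F0 9F 99 8A EA A9 8B C3 AF F0 9F 9A A1 77.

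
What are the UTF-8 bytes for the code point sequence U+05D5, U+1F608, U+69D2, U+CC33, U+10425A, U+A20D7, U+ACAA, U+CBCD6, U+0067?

U+05D5: 2-byte form → D7 95.
U+1F608: 4-byte form → F0 9F 98 88.
U+69D2: 3-byte form → E6 A7 92.
U+CC33: 3-byte form → EC B0 B3.
U+10425A: 4-byte form → F4 84 89 9A.
U+A20D7: 4-byte form → F2 A2 83 97.
U+ACAA: 3-byte form → EA B2 AA.
U+CBCD6: 4-byte form → F3 8B B3 96.
U+0067: 1-byte form → 67.
Concatenated (28 bytes): D7 95 F0 9F 98 88 E6 A7 92 EC B0 B3 F4 84 89 9A F2 A2 83 97 EA B2 AA F3 8B B3 96 67.

D7 95 F0 9F 98 88 E6 A7 92 EC B0 B3 F4 84 89 9A F2 A2 83 97 EA B2 AA F3 8B B3 96 67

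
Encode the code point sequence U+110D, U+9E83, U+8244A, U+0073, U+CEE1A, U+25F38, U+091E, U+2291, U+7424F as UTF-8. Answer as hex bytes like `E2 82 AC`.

U+110D: 3-byte form → E1 84 8D.
U+9E83: 3-byte form → E9 BA 83.
U+8244A: 4-byte form → F2 82 91 8A.
U+0073: 1-byte form → 73.
U+CEE1A: 4-byte form → F3 8E B8 9A.
U+25F38: 4-byte form → F0 A5 BC B8.
U+091E: 3-byte form → E0 A4 9E.
U+2291: 3-byte form → E2 8A 91.
U+7424F: 4-byte form → F1 B4 89 8F.
Concatenated (29 bytes): E1 84 8D E9 BA 83 F2 82 91 8A 73 F3 8E B8 9A F0 A5 BC B8 E0 A4 9E E2 8A 91 F1 B4 89 8F.

E1 84 8D E9 BA 83 F2 82 91 8A 73 F3 8E B8 9A F0 A5 BC B8 E0 A4 9E E2 8A 91 F1 B4 89 8F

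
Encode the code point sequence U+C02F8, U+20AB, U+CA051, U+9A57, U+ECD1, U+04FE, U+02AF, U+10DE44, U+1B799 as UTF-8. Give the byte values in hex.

F3 80 8B B8 E2 82 AB F3 8A 81 91 E9 A9 97 EE B3 91 D3 BE CA AF F4 8D B9 84 F0 9B 9E 99

U+C02F8: 4-byte form → F3 80 8B B8.
U+20AB: 3-byte form → E2 82 AB.
U+CA051: 4-byte form → F3 8A 81 91.
U+9A57: 3-byte form → E9 A9 97.
U+ECD1: 3-byte form → EE B3 91.
U+04FE: 2-byte form → D3 BE.
U+02AF: 2-byte form → CA AF.
U+10DE44: 4-byte form → F4 8D B9 84.
U+1B799: 4-byte form → F0 9B 9E 99.
Concatenated (29 bytes): F3 80 8B B8 E2 82 AB F3 8A 81 91 E9 A9 97 EE B3 91 D3 BE CA AF F4 8D B9 84 F0 9B 9E 99.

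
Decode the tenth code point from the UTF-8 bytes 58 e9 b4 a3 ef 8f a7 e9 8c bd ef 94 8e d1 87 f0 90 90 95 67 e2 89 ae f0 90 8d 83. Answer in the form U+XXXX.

Offset 0: leading byte 0x58 = 01011000 → 1-byte char #1 = 58.
Offset 1: leading byte 0xE9 = 11101001 → 3-byte char #2 = E9 B4 A3.
Offset 4: leading byte 0xEF = 11101111 → 3-byte char #3 = EF 8F A7.
Offset 7: leading byte 0xE9 = 11101001 → 3-byte char #4 = E9 8C BD.
Offset 10: leading byte 0xEF = 11101111 → 3-byte char #5 = EF 94 8E.
Offset 13: leading byte 0xD1 = 11010001 → 2-byte char #6 = D1 87.
Offset 15: leading byte 0xF0 = 11110000 → 4-byte char #7 = F0 90 90 95.
Offset 19: leading byte 0x67 = 01100111 → 1-byte char #8 = 67.
Offset 20: leading byte 0xE2 = 11100010 → 3-byte char #9 = E2 89 AE.
Offset 23: leading byte 0xF0 = 11110000 → 4-byte char #10 = F0 90 8D 83.
Leading byte 0xF0 = 11110000 matches 11110xxx → 4-byte sequence.
Byte 1: 0xF0 = 11110000, payload 000 (3 bits).
Byte 2: 0x90 = 10010000 (10xxxxxx ✓), payload 010000.
Byte 3: 0x8D = 10001101 (10xxxxxx ✓), payload 001101.
Byte 4: 0x83 = 10000011 (10xxxxxx ✓), payload 000011.
Concatenate: 000010000001101000011 = 0x10343 (21 bits → U+10343).

U+10343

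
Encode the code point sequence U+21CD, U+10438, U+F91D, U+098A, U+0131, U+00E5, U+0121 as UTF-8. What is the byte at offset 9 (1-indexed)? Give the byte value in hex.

1-indexed offset 9 is 0-indexed offset 8.
U+21CD → 3-byte form E2 87 8D at offsets 0–2.
U+10438 → 4-byte form F0 90 90 B8 at offsets 3–6.
U+F91D → 3-byte form EF A4 9D at offsets 7–9.
Offset 8 falls in char 3's range; it's byte 2 of EF A4 9D = 0xA4.

0xA4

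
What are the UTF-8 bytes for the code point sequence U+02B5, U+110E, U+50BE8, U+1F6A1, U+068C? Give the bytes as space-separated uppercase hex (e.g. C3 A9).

CA B5 E1 84 8E F1 90 AF A8 F0 9F 9A A1 DA 8C

U+02B5: 2-byte form → CA B5.
U+110E: 3-byte form → E1 84 8E.
U+50BE8: 4-byte form → F1 90 AF A8.
U+1F6A1: 4-byte form → F0 9F 9A A1.
U+068C: 2-byte form → DA 8C.
Concatenated (15 bytes): CA B5 E1 84 8E F1 90 AF A8 F0 9F 9A A1 DA 8C.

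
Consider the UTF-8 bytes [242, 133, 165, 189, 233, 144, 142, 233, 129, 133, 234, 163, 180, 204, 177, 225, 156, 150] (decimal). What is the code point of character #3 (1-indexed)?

U+9045

Offset 0: leading byte 0xF2 = 11110010 → 4-byte char #1 = F2 85 A5 BD.
Offset 4: leading byte 0xE9 = 11101001 → 3-byte char #2 = E9 90 8E.
Offset 7: leading byte 0xE9 = 11101001 → 3-byte char #3 = E9 81 85.
Leading byte 0xE9 = 11101001 matches 1110xxxx → 3-byte sequence.
Byte 1: 0xE9 = 11101001, payload 1001 (4 bits).
Byte 2: 0x81 = 10000001 (10xxxxxx ✓), payload 000001.
Byte 3: 0x85 = 10000101 (10xxxxxx ✓), payload 000101.
Concatenate: 1001000001000101 = 0x9045 (16 bits → U+9045).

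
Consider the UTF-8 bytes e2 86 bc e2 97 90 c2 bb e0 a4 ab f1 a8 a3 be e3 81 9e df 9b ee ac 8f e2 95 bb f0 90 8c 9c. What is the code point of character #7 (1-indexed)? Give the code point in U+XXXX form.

Offset 0: leading byte 0xE2 = 11100010 → 3-byte char #1 = E2 86 BC.
Offset 3: leading byte 0xE2 = 11100010 → 3-byte char #2 = E2 97 90.
Offset 6: leading byte 0xC2 = 11000010 → 2-byte char #3 = C2 BB.
Offset 8: leading byte 0xE0 = 11100000 → 3-byte char #4 = E0 A4 AB.
Offset 11: leading byte 0xF1 = 11110001 → 4-byte char #5 = F1 A8 A3 BE.
Offset 15: leading byte 0xE3 = 11100011 → 3-byte char #6 = E3 81 9E.
Offset 18: leading byte 0xDF = 11011111 → 2-byte char #7 = DF 9B.
Leading byte 0xDF = 11011111 matches 110xxxxx → 2-byte sequence.
Byte 1: 0xDF = 11011111, payload 11111 (5 bits).
Byte 2: 0x9B = 10011011 (10xxxxxx ✓), payload 011011.
Concatenate: 11111011011 = 0x7DB (11 bits → U+07DB).

U+07DB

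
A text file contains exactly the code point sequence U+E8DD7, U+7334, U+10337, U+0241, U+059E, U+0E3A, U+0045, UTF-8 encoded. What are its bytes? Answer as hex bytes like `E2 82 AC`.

U+E8DD7: 4-byte form → F3 A8 B7 97.
U+7334: 3-byte form → E7 8C B4.
U+10337: 4-byte form → F0 90 8C B7.
U+0241: 2-byte form → C9 81.
U+059E: 2-byte form → D6 9E.
U+0E3A: 3-byte form → E0 B8 BA.
U+0045: 1-byte form → 45.
Concatenated (19 bytes): F3 A8 B7 97 E7 8C B4 F0 90 8C B7 C9 81 D6 9E E0 B8 BA 45.

F3 A8 B7 97 E7 8C B4 F0 90 8C B7 C9 81 D6 9E E0 B8 BA 45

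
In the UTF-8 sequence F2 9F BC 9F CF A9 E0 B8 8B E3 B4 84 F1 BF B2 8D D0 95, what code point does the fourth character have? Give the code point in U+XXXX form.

Offset 0: leading byte 0xF2 = 11110010 → 4-byte char #1 = F2 9F BC 9F.
Offset 4: leading byte 0xCF = 11001111 → 2-byte char #2 = CF A9.
Offset 6: leading byte 0xE0 = 11100000 → 3-byte char #3 = E0 B8 8B.
Offset 9: leading byte 0xE3 = 11100011 → 3-byte char #4 = E3 B4 84.
Leading byte 0xE3 = 11100011 matches 1110xxxx → 3-byte sequence.
Byte 1: 0xE3 = 11100011, payload 0011 (4 bits).
Byte 2: 0xB4 = 10110100 (10xxxxxx ✓), payload 110100.
Byte 3: 0x84 = 10000100 (10xxxxxx ✓), payload 000100.
Concatenate: 0011110100000100 = 0x3D04 (16 bits → U+3D04).

U+3D04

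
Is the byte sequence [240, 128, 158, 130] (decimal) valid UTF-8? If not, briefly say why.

Leading byte 0xF0 = 11110000 → 4-byte form.
Continuation bytes all match 10xxxxxx. Payload decodes to 0x782.
But 0x782 < 0x10000, the minimum for a 4-byte sequence — this is an overlong encoding.

invalid (overlong encoding)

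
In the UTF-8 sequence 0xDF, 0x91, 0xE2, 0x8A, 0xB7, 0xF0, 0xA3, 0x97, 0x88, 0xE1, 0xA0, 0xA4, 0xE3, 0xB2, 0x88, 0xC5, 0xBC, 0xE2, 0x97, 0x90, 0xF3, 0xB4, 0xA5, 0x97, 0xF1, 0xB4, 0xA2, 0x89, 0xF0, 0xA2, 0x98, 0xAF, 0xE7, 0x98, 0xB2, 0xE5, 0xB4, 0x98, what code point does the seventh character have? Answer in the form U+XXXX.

U+25D0

Offset 0: leading byte 0xDF = 11011111 → 2-byte char #1 = DF 91.
Offset 2: leading byte 0xE2 = 11100010 → 3-byte char #2 = E2 8A B7.
Offset 5: leading byte 0xF0 = 11110000 → 4-byte char #3 = F0 A3 97 88.
Offset 9: leading byte 0xE1 = 11100001 → 3-byte char #4 = E1 A0 A4.
Offset 12: leading byte 0xE3 = 11100011 → 3-byte char #5 = E3 B2 88.
Offset 15: leading byte 0xC5 = 11000101 → 2-byte char #6 = C5 BC.
Offset 17: leading byte 0xE2 = 11100010 → 3-byte char #7 = E2 97 90.
Leading byte 0xE2 = 11100010 matches 1110xxxx → 3-byte sequence.
Byte 1: 0xE2 = 11100010, payload 0010 (4 bits).
Byte 2: 0x97 = 10010111 (10xxxxxx ✓), payload 010111.
Byte 3: 0x90 = 10010000 (10xxxxxx ✓), payload 010000.
Concatenate: 0010010111010000 = 0x25D0 (16 bits → U+25D0).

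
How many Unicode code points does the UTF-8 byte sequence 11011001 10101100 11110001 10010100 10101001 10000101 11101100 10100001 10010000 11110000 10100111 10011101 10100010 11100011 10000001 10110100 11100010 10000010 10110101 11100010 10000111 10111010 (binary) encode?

7

Byte at offset 0: 0xD9 = 11011001 → 2-byte char (#1). Advance 2.
Byte at offset 2: 0xF1 = 11110001 → 4-byte char (#2). Advance 4.
Byte at offset 6: 0xEC = 11101100 → 3-byte char (#3). Advance 3.
Byte at offset 9: 0xF0 = 11110000 → 4-byte char (#4). Advance 4.
Byte at offset 13: 0xE3 = 11100011 → 3-byte char (#5). Advance 3.
Byte at offset 16: 0xE2 = 11100010 → 3-byte char (#6). Advance 3.
Byte at offset 19: 0xE2 = 11100010 → 3-byte char (#7). Advance 3.
Reached end at offset 22 after 7 code points.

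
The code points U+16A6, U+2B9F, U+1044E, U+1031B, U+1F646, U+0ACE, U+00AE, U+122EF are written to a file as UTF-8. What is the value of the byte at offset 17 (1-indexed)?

1-indexed offset 17 is 0-indexed offset 16.
U+16A6 → 3-byte form E1 9A A6 at offsets 0–2.
U+2B9F → 3-byte form E2 AE 9F at offsets 3–5.
U+1044E → 4-byte form F0 90 91 8E at offsets 6–9.
U+1031B → 4-byte form F0 90 8C 9B at offsets 10–13.
U+1F646 → 4-byte form F0 9F 99 86 at offsets 14–17.
Offset 16 falls in char 5's range; it's byte 3 of F0 9F 99 86 = 0x99.

0x99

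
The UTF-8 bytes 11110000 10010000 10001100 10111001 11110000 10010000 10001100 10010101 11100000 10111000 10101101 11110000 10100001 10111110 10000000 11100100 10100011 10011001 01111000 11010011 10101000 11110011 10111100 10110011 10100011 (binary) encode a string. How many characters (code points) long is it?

Byte at offset 0: 0xF0 = 11110000 → 4-byte char (#1). Advance 4.
Byte at offset 4: 0xF0 = 11110000 → 4-byte char (#2). Advance 4.
Byte at offset 8: 0xE0 = 11100000 → 3-byte char (#3). Advance 3.
Byte at offset 11: 0xF0 = 11110000 → 4-byte char (#4). Advance 4.
Byte at offset 15: 0xE4 = 11100100 → 3-byte char (#5). Advance 3.
Byte at offset 18: 0x78 = 01111000 → 1-byte char (#6). Advance 1.
Byte at offset 19: 0xD3 = 11010011 → 2-byte char (#7). Advance 2.
Byte at offset 21: 0xF3 = 11110011 → 4-byte char (#8). Advance 4.
Reached end at offset 25 after 8 code points.

8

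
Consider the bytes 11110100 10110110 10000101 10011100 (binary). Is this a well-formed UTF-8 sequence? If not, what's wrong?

invalid (encodes a value above U+10FFFF)

Leading byte 0xF4 = 11110100 → 4-byte form.
Payload = 0x13615C, which exceeds U+10FFFF, the maximum Unicode code point. (Leading bytes F5–FF, or F4 followed by ≥ 0x90, are invalid.)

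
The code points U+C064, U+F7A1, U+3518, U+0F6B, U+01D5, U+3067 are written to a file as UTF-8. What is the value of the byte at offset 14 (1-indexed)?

1-indexed offset 14 is 0-indexed offset 13.
U+C064 → 3-byte form EC 81 A4 at offsets 0–2.
U+F7A1 → 3-byte form EF 9E A1 at offsets 3–5.
U+3518 → 3-byte form E3 94 98 at offsets 6–8.
U+0F6B → 3-byte form E0 BD AB at offsets 9–11.
U+01D5 → 2-byte form C7 95 at offsets 12–13.
Offset 13 falls in char 5's range; it's byte 2 of C7 95 = 0x95.

0x95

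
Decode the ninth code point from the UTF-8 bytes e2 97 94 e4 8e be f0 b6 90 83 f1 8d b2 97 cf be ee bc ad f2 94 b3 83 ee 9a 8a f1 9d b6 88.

Offset 0: leading byte 0xE2 = 11100010 → 3-byte char #1 = E2 97 94.
Offset 3: leading byte 0xE4 = 11100100 → 3-byte char #2 = E4 8E BE.
Offset 6: leading byte 0xF0 = 11110000 → 4-byte char #3 = F0 B6 90 83.
Offset 10: leading byte 0xF1 = 11110001 → 4-byte char #4 = F1 8D B2 97.
Offset 14: leading byte 0xCF = 11001111 → 2-byte char #5 = CF BE.
Offset 16: leading byte 0xEE = 11101110 → 3-byte char #6 = EE BC AD.
Offset 19: leading byte 0xF2 = 11110010 → 4-byte char #7 = F2 94 B3 83.
Offset 23: leading byte 0xEE = 11101110 → 3-byte char #8 = EE 9A 8A.
Offset 26: leading byte 0xF1 = 11110001 → 4-byte char #9 = F1 9D B6 88.
Leading byte 0xF1 = 11110001 matches 11110xxx → 4-byte sequence.
Byte 1: 0xF1 = 11110001, payload 001 (3 bits).
Byte 2: 0x9D = 10011101 (10xxxxxx ✓), payload 011101.
Byte 3: 0xB6 = 10110110 (10xxxxxx ✓), payload 110110.
Byte 4: 0x88 = 10001000 (10xxxxxx ✓), payload 001000.
Concatenate: 001011101110110001000 = 0x5DD88 (21 bits → U+5DD88).

U+5DD88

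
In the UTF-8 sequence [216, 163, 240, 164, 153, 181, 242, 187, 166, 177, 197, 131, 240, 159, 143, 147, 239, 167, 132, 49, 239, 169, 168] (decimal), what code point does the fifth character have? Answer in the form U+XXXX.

U+1F3D3

Offset 0: leading byte 0xD8 = 11011000 → 2-byte char #1 = D8 A3.
Offset 2: leading byte 0xF0 = 11110000 → 4-byte char #2 = F0 A4 99 B5.
Offset 6: leading byte 0xF2 = 11110010 → 4-byte char #3 = F2 BB A6 B1.
Offset 10: leading byte 0xC5 = 11000101 → 2-byte char #4 = C5 83.
Offset 12: leading byte 0xF0 = 11110000 → 4-byte char #5 = F0 9F 8F 93.
Leading byte 0xF0 = 11110000 matches 11110xxx → 4-byte sequence.
Byte 1: 0xF0 = 11110000, payload 000 (3 bits).
Byte 2: 0x9F = 10011111 (10xxxxxx ✓), payload 011111.
Byte 3: 0x8F = 10001111 (10xxxxxx ✓), payload 001111.
Byte 4: 0x93 = 10010011 (10xxxxxx ✓), payload 010011.
Concatenate: 000011111001111010011 = 0x1F3D3 (21 bits → U+1F3D3).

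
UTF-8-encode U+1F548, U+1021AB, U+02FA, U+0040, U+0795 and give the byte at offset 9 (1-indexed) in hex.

1-indexed offset 9 is 0-indexed offset 8.
U+1F548 → 4-byte form F0 9F 95 88 at offsets 0–3.
U+1021AB → 4-byte form F4 82 86 AB at offsets 4–7.
U+02FA → 2-byte form CB BA at offsets 8–9.
Offset 8 falls in char 3's range; it's byte 1 of CB BA = 0xCB.

0xCB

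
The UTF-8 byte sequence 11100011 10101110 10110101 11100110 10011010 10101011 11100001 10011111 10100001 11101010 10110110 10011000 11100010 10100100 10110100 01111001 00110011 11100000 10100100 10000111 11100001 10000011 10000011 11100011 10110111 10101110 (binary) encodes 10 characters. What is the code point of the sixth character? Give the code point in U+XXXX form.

U+0079

Offset 0: leading byte 0xE3 = 11100011 → 3-byte char #1 = E3 AE B5.
Offset 3: leading byte 0xE6 = 11100110 → 3-byte char #2 = E6 9A AB.
Offset 6: leading byte 0xE1 = 11100001 → 3-byte char #3 = E1 9F A1.
Offset 9: leading byte 0xEA = 11101010 → 3-byte char #4 = EA B6 98.
Offset 12: leading byte 0xE2 = 11100010 → 3-byte char #5 = E2 A4 B4.
Offset 15: leading byte 0x79 = 01111001 → 1-byte char #6 = 79.
Leading byte 0x79 = 01111001 matches 0xxxxxxx → 1-byte sequence.
Byte 1: 0x79 = 01111001, payload 1111001 (7 bits).
Concatenate: 1111001 = 0x79 (7 bits → U+0079).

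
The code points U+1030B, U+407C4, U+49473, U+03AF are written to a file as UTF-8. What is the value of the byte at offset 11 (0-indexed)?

0xB3

U+1030B → 4-byte form F0 90 8C 8B at offsets 0–3.
U+407C4 → 4-byte form F1 80 9F 84 at offsets 4–7.
U+49473 → 4-byte form F1 89 91 B3 at offsets 8–11.
Offset 11 falls in char 3's range; it's byte 4 of F1 89 91 B3 = 0xB3.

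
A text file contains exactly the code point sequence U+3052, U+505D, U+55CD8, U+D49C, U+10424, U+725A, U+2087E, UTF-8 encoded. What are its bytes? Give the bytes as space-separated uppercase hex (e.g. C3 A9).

U+3052: 3-byte form → E3 81 92.
U+505D: 3-byte form → E5 81 9D.
U+55CD8: 4-byte form → F1 95 B3 98.
U+D49C: 3-byte form → ED 92 9C.
U+10424: 4-byte form → F0 90 90 A4.
U+725A: 3-byte form → E7 89 9A.
U+2087E: 4-byte form → F0 A0 A1 BE.
Concatenated (24 bytes): E3 81 92 E5 81 9D F1 95 B3 98 ED 92 9C F0 90 90 A4 E7 89 9A F0 A0 A1 BE.

E3 81 92 E5 81 9D F1 95 B3 98 ED 92 9C F0 90 90 A4 E7 89 9A F0 A0 A1 BE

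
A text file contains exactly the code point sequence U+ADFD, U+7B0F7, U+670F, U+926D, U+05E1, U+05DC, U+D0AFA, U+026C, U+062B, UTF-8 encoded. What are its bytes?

EA B7 BD F1 BB 83 B7 E6 9C 8F E9 89 AD D7 A1 D7 9C F3 90 AB BA C9 AC D8 AB

U+ADFD: 3-byte form → EA B7 BD.
U+7B0F7: 4-byte form → F1 BB 83 B7.
U+670F: 3-byte form → E6 9C 8F.
U+926D: 3-byte form → E9 89 AD.
U+05E1: 2-byte form → D7 A1.
U+05DC: 2-byte form → D7 9C.
U+D0AFA: 4-byte form → F3 90 AB BA.
U+026C: 2-byte form → C9 AC.
U+062B: 2-byte form → D8 AB.
Concatenated (25 bytes): EA B7 BD F1 BB 83 B7 E6 9C 8F E9 89 AD D7 A1 D7 9C F3 90 AB BA C9 AC D8 AB.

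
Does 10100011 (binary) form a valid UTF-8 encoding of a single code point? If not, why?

Byte 0xA3 = 10100011 has the form 10xxxxxx — a continuation byte — but there is no preceding leading byte.

invalid (continuation byte with no leading byte)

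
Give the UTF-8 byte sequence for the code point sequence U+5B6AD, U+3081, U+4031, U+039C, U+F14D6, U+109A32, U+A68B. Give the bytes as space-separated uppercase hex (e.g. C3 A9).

F1 9B 9A AD E3 82 81 E4 80 B1 CE 9C F3 B1 93 96 F4 89 A8 B2 EA 9A 8B

U+5B6AD: 4-byte form → F1 9B 9A AD.
U+3081: 3-byte form → E3 82 81.
U+4031: 3-byte form → E4 80 B1.
U+039C: 2-byte form → CE 9C.
U+F14D6: 4-byte form → F3 B1 93 96.
U+109A32: 4-byte form → F4 89 A8 B2.
U+A68B: 3-byte form → EA 9A 8B.
Concatenated (23 bytes): F1 9B 9A AD E3 82 81 E4 80 B1 CE 9C F3 B1 93 96 F4 89 A8 B2 EA 9A 8B.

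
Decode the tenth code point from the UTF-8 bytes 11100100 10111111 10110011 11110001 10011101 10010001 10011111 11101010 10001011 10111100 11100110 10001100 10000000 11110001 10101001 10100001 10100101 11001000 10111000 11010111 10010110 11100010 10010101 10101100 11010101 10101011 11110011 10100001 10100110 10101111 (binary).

U+E19AF

Offset 0: leading byte 0xE4 = 11100100 → 3-byte char #1 = E4 BF B3.
Offset 3: leading byte 0xF1 = 11110001 → 4-byte char #2 = F1 9D 91 9F.
Offset 7: leading byte 0xEA = 11101010 → 3-byte char #3 = EA 8B BC.
Offset 10: leading byte 0xE6 = 11100110 → 3-byte char #4 = E6 8C 80.
Offset 13: leading byte 0xF1 = 11110001 → 4-byte char #5 = F1 A9 A1 A5.
Offset 17: leading byte 0xC8 = 11001000 → 2-byte char #6 = C8 B8.
Offset 19: leading byte 0xD7 = 11010111 → 2-byte char #7 = D7 96.
Offset 21: leading byte 0xE2 = 11100010 → 3-byte char #8 = E2 95 AC.
Offset 24: leading byte 0xD5 = 11010101 → 2-byte char #9 = D5 AB.
Offset 26: leading byte 0xF3 = 11110011 → 4-byte char #10 = F3 A1 A6 AF.
Leading byte 0xF3 = 11110011 matches 11110xxx → 4-byte sequence.
Byte 1: 0xF3 = 11110011, payload 011 (3 bits).
Byte 2: 0xA1 = 10100001 (10xxxxxx ✓), payload 100001.
Byte 3: 0xA6 = 10100110 (10xxxxxx ✓), payload 100110.
Byte 4: 0xAF = 10101111 (10xxxxxx ✓), payload 101111.
Concatenate: 011100001100110101111 = 0xE19AF (21 bits → U+E19AF).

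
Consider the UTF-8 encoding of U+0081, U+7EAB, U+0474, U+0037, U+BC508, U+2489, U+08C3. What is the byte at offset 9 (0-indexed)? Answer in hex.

U+0081 → 2-byte form C2 81 at offsets 0–1.
U+7EAB → 3-byte form E7 BA AB at offsets 2–4.
U+0474 → 2-byte form D1 B4 at offsets 5–6.
U+0037 → 1-byte form 37 at offsets 7–7.
U+BC508 → 4-byte form F2 BC 94 88 at offsets 8–11.
Offset 9 falls in char 5's range; it's byte 2 of F2 BC 94 88 = 0xBC.

0xBC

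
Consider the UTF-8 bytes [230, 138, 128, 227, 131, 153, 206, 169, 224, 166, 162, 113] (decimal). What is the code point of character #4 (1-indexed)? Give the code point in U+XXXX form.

Offset 0: leading byte 0xE6 = 11100110 → 3-byte char #1 = E6 8A 80.
Offset 3: leading byte 0xE3 = 11100011 → 3-byte char #2 = E3 83 99.
Offset 6: leading byte 0xCE = 11001110 → 2-byte char #3 = CE A9.
Offset 8: leading byte 0xE0 = 11100000 → 3-byte char #4 = E0 A6 A2.
Leading byte 0xE0 = 11100000 matches 1110xxxx → 3-byte sequence.
Byte 1: 0xE0 = 11100000, payload 0000 (4 bits).
Byte 2: 0xA6 = 10100110 (10xxxxxx ✓), payload 100110.
Byte 3: 0xA2 = 10100010 (10xxxxxx ✓), payload 100010.
Concatenate: 0000100110100010 = 0x9A2 (16 bits → U+09A2).

U+09A2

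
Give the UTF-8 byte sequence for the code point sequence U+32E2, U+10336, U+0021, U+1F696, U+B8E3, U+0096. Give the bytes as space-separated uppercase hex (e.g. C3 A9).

U+32E2: 3-byte form → E3 8B A2.
U+10336: 4-byte form → F0 90 8C B6.
U+0021: 1-byte form → 21.
U+1F696: 4-byte form → F0 9F 9A 96.
U+B8E3: 3-byte form → EB A3 A3.
U+0096: 2-byte form → C2 96.
Concatenated (17 bytes): E3 8B A2 F0 90 8C B6 21 F0 9F 9A 96 EB A3 A3 C2 96.

E3 8B A2 F0 90 8C B6 21 F0 9F 9A 96 EB A3 A3 C2 96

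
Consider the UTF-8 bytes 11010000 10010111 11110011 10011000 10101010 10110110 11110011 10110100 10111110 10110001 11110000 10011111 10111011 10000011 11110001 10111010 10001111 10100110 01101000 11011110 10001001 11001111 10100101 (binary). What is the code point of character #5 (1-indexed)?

U+7A3E6

Offset 0: leading byte 0xD0 = 11010000 → 2-byte char #1 = D0 97.
Offset 2: leading byte 0xF3 = 11110011 → 4-byte char #2 = F3 98 AA B6.
Offset 6: leading byte 0xF3 = 11110011 → 4-byte char #3 = F3 B4 BE B1.
Offset 10: leading byte 0xF0 = 11110000 → 4-byte char #4 = F0 9F BB 83.
Offset 14: leading byte 0xF1 = 11110001 → 4-byte char #5 = F1 BA 8F A6.
Leading byte 0xF1 = 11110001 matches 11110xxx → 4-byte sequence.
Byte 1: 0xF1 = 11110001, payload 001 (3 bits).
Byte 2: 0xBA = 10111010 (10xxxxxx ✓), payload 111010.
Byte 3: 0x8F = 10001111 (10xxxxxx ✓), payload 001111.
Byte 4: 0xA6 = 10100110 (10xxxxxx ✓), payload 100110.
Concatenate: 001111010001111100110 = 0x7A3E6 (21 bits → U+7A3E6).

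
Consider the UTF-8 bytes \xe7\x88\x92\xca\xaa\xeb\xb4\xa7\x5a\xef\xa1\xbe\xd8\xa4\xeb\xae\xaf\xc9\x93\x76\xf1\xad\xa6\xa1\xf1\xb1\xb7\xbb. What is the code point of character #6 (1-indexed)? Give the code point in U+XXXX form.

U+0624

Offset 0: leading byte 0xE7 = 11100111 → 3-byte char #1 = E7 88 92.
Offset 3: leading byte 0xCA = 11001010 → 2-byte char #2 = CA AA.
Offset 5: leading byte 0xEB = 11101011 → 3-byte char #3 = EB B4 A7.
Offset 8: leading byte 0x5A = 01011010 → 1-byte char #4 = 5A.
Offset 9: leading byte 0xEF = 11101111 → 3-byte char #5 = EF A1 BE.
Offset 12: leading byte 0xD8 = 11011000 → 2-byte char #6 = D8 A4.
Leading byte 0xD8 = 11011000 matches 110xxxxx → 2-byte sequence.
Byte 1: 0xD8 = 11011000, payload 11000 (5 bits).
Byte 2: 0xA4 = 10100100 (10xxxxxx ✓), payload 100100.
Concatenate: 11000100100 = 0x624 (11 bits → U+0624).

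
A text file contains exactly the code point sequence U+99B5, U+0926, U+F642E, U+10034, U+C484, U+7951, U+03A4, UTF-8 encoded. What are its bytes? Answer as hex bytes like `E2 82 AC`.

U+99B5: 3-byte form → E9 A6 B5.
U+0926: 3-byte form → E0 A4 A6.
U+F642E: 4-byte form → F3 B6 90 AE.
U+10034: 4-byte form → F0 90 80 B4.
U+C484: 3-byte form → EC 92 84.
U+7951: 3-byte form → E7 A5 91.
U+03A4: 2-byte form → CE A4.
Concatenated (22 bytes): E9 A6 B5 E0 A4 A6 F3 B6 90 AE F0 90 80 B4 EC 92 84 E7 A5 91 CE A4.

E9 A6 B5 E0 A4 A6 F3 B6 90 AE F0 90 80 B4 EC 92 84 E7 A5 91 CE A4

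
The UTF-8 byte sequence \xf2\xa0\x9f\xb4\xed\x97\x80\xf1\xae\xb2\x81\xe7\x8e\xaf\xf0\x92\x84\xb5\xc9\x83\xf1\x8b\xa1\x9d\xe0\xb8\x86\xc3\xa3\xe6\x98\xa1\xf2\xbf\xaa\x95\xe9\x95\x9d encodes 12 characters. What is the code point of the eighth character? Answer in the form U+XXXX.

U+0E06

Offset 0: leading byte 0xF2 = 11110010 → 4-byte char #1 = F2 A0 9F B4.
Offset 4: leading byte 0xED = 11101101 → 3-byte char #2 = ED 97 80.
Offset 7: leading byte 0xF1 = 11110001 → 4-byte char #3 = F1 AE B2 81.
Offset 11: leading byte 0xE7 = 11100111 → 3-byte char #4 = E7 8E AF.
Offset 14: leading byte 0xF0 = 11110000 → 4-byte char #5 = F0 92 84 B5.
Offset 18: leading byte 0xC9 = 11001001 → 2-byte char #6 = C9 83.
Offset 20: leading byte 0xF1 = 11110001 → 4-byte char #7 = F1 8B A1 9D.
Offset 24: leading byte 0xE0 = 11100000 → 3-byte char #8 = E0 B8 86.
Leading byte 0xE0 = 11100000 matches 1110xxxx → 3-byte sequence.
Byte 1: 0xE0 = 11100000, payload 0000 (4 bits).
Byte 2: 0xB8 = 10111000 (10xxxxxx ✓), payload 111000.
Byte 3: 0x86 = 10000110 (10xxxxxx ✓), payload 000110.
Concatenate: 0000111000000110 = 0xE06 (16 bits → U+0E06).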